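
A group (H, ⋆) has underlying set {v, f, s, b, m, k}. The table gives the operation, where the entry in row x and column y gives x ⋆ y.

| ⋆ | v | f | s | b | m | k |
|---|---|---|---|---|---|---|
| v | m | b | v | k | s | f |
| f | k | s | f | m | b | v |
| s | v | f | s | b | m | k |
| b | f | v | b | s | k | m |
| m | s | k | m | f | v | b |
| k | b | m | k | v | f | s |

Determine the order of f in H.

The identity element is s (its row matches the header).
f^1 = f
f^2 = f ⋆ f = s
The first power of f equal to the identity is f^2, so ord(f) = 2.

2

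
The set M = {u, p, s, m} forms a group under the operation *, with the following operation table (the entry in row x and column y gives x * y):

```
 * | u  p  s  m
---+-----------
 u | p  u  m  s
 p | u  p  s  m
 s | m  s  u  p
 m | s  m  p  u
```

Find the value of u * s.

Read row u, column s: u * s = m.

m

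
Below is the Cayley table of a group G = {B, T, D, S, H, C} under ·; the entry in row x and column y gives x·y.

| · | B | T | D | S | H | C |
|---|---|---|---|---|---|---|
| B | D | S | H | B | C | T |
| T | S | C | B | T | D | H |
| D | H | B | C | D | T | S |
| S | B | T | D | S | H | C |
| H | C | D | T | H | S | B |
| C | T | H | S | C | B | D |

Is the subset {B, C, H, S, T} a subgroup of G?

No

B·B = D, which is not in {B, C, H, S, T}.
The subset is not closed under ·, so it is not a subgroup.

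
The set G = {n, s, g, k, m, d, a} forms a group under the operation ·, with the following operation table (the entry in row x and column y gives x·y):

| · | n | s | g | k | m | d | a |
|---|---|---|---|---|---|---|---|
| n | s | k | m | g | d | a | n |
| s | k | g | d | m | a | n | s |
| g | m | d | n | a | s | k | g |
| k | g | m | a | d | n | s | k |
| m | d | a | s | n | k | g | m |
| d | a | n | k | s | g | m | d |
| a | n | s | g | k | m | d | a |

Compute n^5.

n^1 = n
n^2 = n·n = s
n^3 = s·n = k
n^4 = k·n = g
n^5 = g·n = m

m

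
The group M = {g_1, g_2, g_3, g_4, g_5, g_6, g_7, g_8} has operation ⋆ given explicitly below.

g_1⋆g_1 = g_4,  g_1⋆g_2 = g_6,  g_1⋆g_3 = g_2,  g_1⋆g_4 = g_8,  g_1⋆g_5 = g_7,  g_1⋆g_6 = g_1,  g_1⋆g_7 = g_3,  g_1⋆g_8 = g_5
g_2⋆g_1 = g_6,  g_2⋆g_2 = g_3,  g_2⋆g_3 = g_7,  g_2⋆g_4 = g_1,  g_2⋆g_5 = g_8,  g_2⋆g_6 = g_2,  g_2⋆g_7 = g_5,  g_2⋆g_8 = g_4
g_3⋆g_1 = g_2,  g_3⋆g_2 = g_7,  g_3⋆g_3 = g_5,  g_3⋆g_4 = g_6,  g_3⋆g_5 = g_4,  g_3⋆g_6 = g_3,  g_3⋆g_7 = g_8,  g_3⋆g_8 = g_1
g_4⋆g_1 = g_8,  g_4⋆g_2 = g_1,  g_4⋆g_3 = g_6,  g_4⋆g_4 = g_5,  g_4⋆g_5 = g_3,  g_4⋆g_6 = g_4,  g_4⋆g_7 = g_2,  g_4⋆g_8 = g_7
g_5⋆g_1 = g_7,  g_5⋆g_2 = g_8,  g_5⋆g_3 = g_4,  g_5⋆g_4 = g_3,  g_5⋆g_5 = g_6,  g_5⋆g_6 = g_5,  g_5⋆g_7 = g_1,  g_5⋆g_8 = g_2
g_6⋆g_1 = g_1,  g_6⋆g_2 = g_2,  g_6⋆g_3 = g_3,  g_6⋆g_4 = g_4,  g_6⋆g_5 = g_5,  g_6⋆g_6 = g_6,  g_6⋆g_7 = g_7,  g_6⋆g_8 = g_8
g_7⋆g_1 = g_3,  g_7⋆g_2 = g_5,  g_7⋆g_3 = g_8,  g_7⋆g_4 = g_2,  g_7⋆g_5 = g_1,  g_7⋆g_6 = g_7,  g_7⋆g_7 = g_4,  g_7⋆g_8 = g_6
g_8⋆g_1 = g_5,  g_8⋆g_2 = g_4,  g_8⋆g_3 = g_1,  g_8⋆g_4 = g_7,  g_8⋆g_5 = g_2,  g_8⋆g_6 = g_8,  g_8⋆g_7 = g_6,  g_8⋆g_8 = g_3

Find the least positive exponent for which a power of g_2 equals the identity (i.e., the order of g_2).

The identity element is g_6 (its row matches the header).
g_2^1 = g_2
g_2^2 = g_2 ⋆ g_2 = g_3
g_2^3 = g_3 ⋆ g_2 = g_7
g_2^4 = g_7 ⋆ g_2 = g_5
g_2^5 = g_5 ⋆ g_2 = g_8
g_2^6 = g_8 ⋆ g_2 = g_4
g_2^7 = g_4 ⋆ g_2 = g_1
g_2^8 = g_1 ⋆ g_2 = g_6
The first power of g_2 equal to the identity is g_2^8, so ord(g_2) = 8.

8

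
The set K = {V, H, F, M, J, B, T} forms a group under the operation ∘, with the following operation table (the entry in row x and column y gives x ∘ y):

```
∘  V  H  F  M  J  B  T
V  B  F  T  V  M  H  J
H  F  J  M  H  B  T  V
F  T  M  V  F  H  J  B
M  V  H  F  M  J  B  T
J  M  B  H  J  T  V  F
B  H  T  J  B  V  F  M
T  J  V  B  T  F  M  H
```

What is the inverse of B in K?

First locate the identity: row M matches the header, so M is the identity.
Scan row B for M: B ∘ T = M. Hence B^(-1) = T.

T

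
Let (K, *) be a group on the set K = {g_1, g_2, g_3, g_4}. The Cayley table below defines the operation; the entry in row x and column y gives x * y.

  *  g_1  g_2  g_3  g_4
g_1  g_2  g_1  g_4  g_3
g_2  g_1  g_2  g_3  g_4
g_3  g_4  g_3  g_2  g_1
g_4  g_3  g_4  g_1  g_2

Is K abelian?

Check whether the table is symmetric across its main diagonal.
Every entry (row x, col y) equals the entry (row y, col x), so K is abelian.
(In fact K ≅ the Klein four-group V_4.)

Yes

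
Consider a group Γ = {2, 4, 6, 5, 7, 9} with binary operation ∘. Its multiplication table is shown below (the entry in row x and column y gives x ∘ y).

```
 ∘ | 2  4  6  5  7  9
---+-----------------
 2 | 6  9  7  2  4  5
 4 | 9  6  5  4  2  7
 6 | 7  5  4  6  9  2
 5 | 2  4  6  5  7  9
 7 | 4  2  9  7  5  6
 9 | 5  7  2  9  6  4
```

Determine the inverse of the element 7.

First locate the identity: row 5 matches the header, so 5 is the identity.
Scan row 7 for 5: 7 ∘ 7 = 5. Hence 7^(-1) = 7.
(Structurally, Γ here is isomorphic to the cyclic group Z_6.)

7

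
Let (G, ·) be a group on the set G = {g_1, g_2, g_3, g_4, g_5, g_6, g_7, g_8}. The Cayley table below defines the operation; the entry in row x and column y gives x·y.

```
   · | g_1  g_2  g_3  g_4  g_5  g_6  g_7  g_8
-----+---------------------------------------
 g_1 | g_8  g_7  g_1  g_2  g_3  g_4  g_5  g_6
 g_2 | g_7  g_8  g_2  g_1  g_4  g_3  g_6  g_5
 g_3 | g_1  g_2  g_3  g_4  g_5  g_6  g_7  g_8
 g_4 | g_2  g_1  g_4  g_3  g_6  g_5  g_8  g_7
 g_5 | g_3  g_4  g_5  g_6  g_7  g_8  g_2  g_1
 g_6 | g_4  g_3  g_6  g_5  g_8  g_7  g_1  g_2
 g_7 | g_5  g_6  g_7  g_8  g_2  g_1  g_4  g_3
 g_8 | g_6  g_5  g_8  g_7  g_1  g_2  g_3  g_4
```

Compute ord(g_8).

4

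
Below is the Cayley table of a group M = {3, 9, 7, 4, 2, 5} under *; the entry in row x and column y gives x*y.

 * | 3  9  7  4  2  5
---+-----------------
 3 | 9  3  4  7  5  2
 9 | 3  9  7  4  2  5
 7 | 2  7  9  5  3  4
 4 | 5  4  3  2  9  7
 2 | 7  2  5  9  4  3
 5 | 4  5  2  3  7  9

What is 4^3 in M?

4^1 = 4
4^2 = 4*4 = 2
4^3 = 2*4 = 9
(Structurally, M here is isomorphic to the symmetric group S_3.)

9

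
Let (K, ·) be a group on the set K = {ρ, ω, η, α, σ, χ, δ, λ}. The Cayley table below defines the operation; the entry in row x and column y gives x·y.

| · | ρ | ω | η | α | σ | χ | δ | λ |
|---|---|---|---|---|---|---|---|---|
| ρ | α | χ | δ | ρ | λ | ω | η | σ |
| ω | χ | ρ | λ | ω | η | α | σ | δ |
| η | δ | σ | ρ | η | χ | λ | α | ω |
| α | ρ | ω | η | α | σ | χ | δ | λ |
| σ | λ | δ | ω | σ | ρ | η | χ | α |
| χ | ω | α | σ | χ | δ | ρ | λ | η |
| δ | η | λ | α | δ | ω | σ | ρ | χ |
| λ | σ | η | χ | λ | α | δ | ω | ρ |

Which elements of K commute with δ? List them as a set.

{α, δ, η, ρ}

Compare row δ with column δ entry by entry.
ρ·δ = η = δ·ρ, so ρ commutes with δ.
ω·δ = σ but δ·ω = λ, so ω does not.
Collecting the elements that commute with δ: C(δ) = {α, δ, η, ρ}.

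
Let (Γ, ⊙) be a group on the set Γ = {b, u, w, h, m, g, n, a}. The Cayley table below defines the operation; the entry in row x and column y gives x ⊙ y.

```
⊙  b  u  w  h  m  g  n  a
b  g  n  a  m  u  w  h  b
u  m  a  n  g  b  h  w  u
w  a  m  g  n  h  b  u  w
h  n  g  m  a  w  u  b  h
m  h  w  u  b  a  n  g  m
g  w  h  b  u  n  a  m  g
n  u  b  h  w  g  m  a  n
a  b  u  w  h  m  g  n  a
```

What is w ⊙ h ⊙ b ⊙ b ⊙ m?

w ⊙ h = n
n ⊙ b = u
u ⊙ b = m
m ⊙ m = a

a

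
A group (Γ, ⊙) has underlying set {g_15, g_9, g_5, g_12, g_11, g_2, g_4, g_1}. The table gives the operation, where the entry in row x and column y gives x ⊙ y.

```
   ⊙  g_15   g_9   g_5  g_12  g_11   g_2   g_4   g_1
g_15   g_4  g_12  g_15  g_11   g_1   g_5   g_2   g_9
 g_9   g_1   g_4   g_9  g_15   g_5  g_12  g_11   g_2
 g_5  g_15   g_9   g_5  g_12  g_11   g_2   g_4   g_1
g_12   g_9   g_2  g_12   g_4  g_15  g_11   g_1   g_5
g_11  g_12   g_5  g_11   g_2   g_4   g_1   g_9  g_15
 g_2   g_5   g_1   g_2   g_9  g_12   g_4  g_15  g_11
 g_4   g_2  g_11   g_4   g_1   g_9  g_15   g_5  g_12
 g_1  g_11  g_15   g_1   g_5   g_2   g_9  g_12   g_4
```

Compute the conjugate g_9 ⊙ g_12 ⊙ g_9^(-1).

The identity is g_5. In row g_9, the entry g_5 sits in column g_11, so g_9^(-1) = g_11.
g_9 ⊙ g_12 = g_15
g_15 ⊙ g_11 = g_1

g_1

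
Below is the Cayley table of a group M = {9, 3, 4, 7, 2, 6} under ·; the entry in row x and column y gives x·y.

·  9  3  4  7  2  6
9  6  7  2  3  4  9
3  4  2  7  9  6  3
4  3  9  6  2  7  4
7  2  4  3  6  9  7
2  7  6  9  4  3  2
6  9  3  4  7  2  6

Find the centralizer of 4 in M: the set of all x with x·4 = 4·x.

Compare row 4 with column 4 entry by entry.
2·4 = 9 but 4·2 = 7, so 2 does not.
Collecting the elements that commute with 4: C(4) = {4, 6}.

{4, 6}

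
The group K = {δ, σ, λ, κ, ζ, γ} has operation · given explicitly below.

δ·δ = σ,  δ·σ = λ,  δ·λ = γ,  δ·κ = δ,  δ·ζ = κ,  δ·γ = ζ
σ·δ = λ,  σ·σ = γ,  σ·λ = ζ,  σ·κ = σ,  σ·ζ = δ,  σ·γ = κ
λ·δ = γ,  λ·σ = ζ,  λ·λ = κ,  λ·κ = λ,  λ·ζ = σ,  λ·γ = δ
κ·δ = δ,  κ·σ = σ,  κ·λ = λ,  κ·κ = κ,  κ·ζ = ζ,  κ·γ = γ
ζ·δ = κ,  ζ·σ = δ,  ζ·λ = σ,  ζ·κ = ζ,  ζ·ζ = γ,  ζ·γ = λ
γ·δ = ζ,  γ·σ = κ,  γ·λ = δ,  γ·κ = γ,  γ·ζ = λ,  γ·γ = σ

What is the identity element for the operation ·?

The identity e satisfies e·x = x for all x, so its row in the table reproduces the column headers.
Row κ reads: δ, σ, λ, κ, ζ, γ — exactly the header order. So κ is the identity.

κ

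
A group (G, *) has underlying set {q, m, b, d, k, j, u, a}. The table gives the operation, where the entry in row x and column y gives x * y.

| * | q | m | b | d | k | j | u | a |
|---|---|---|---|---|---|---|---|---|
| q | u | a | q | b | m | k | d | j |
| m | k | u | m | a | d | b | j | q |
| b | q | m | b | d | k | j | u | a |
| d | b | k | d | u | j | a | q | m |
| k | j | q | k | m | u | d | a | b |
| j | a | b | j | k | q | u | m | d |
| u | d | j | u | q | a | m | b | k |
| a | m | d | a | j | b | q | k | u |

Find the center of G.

An element z is central iff its row equals its column in the table.
For q: q * a = j ≠ m = a * q, so q ∉ Z.
Checking each element this way leaves Z(G) = {b, u}.

{b, u}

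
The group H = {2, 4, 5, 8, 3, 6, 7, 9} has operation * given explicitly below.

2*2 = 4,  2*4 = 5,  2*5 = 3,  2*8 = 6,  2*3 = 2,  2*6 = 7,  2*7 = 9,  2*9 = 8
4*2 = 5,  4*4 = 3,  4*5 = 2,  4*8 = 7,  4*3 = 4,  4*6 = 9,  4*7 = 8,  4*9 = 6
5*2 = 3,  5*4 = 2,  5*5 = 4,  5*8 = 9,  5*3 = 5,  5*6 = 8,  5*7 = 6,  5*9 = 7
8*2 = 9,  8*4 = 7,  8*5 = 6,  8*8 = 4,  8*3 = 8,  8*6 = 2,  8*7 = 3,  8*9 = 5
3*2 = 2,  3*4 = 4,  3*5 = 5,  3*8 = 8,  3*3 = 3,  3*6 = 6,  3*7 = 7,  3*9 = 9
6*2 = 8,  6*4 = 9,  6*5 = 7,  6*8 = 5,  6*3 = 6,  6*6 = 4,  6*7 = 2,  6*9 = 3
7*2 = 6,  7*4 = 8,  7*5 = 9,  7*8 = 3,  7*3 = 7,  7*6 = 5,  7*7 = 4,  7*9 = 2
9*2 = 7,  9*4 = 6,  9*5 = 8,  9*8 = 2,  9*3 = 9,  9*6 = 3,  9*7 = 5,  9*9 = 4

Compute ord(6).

The identity element is 3 (its row matches the header).
6^1 = 6
6^2 = 6 * 6 = 4
6^3 = 4 * 6 = 9
6^4 = 9 * 6 = 3
The first power of 6 equal to the identity is 6^4, so ord(6) = 4.
(Structurally, H here is isomorphic to the quaternion group Q_8.)

4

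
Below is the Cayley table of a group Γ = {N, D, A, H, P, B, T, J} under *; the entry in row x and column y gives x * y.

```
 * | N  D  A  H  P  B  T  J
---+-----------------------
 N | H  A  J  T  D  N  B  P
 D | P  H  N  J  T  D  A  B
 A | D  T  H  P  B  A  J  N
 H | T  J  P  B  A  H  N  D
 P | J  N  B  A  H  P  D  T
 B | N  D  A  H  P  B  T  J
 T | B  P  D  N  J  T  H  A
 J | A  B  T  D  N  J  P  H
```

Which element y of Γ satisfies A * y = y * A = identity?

P

First locate the identity: row B matches the header, so B is the identity.
Scan row A for B: A * P = B. Hence A^(-1) = P.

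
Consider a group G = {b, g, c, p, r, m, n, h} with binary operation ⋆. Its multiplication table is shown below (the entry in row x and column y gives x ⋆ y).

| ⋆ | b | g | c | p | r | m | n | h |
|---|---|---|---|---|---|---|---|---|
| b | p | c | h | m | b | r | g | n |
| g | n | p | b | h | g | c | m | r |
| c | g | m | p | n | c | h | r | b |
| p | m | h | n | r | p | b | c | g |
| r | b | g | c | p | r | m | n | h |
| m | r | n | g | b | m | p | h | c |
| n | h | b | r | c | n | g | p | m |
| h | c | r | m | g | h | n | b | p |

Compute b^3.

b^1 = b
b^2 = b ⋆ b = p
b^3 = p ⋆ b = m

m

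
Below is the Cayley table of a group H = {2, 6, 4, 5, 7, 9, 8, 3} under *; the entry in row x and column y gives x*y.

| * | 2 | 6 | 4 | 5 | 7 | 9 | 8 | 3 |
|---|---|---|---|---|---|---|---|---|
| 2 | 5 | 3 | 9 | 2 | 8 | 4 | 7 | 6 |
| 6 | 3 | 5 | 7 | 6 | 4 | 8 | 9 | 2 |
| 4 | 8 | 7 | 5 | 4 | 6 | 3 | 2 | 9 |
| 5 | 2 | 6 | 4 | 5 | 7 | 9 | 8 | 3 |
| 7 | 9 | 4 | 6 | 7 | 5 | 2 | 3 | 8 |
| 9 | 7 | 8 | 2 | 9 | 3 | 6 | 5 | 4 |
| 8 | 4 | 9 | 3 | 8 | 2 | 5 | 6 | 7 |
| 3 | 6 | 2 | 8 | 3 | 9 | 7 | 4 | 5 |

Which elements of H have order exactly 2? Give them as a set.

{2, 3, 4, 6, 7}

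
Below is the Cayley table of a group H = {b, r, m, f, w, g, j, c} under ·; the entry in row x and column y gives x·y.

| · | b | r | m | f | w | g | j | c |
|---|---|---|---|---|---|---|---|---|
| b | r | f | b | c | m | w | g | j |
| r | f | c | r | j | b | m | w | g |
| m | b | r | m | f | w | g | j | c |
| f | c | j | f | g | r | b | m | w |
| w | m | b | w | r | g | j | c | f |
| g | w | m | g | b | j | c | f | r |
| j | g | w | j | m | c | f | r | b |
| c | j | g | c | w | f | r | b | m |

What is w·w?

Read row w, column w: w·w = g.

g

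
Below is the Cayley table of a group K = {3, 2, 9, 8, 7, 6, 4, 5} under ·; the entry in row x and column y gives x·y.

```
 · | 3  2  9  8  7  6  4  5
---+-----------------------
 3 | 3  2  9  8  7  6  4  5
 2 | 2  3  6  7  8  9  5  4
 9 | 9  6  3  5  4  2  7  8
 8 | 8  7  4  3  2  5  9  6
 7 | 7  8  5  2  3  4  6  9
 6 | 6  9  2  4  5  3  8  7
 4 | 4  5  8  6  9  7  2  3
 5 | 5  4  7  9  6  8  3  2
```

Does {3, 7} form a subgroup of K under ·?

{3, 7} contains the identity 3.
Checking products: every product of two elements of {3, 7} (read from the table) lies in {3, 7}, so the set is closed.
In a finite group, a nonempty closed subset is a subgroup. So {3, 7} ≤ K.

Yes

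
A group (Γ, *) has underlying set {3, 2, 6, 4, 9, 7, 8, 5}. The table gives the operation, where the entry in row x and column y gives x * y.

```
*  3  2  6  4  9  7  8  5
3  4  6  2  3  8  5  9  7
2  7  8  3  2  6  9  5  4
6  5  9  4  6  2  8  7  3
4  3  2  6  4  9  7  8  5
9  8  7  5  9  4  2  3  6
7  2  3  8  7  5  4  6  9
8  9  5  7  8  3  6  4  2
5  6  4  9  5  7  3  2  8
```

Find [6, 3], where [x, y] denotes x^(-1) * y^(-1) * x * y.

8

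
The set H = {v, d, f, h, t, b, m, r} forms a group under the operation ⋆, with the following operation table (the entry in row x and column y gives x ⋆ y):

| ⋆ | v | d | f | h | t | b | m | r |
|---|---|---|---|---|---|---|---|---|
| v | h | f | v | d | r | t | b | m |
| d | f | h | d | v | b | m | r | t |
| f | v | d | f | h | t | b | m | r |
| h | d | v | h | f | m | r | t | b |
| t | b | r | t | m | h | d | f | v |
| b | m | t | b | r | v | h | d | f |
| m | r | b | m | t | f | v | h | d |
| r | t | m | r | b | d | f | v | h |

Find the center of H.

{f, h}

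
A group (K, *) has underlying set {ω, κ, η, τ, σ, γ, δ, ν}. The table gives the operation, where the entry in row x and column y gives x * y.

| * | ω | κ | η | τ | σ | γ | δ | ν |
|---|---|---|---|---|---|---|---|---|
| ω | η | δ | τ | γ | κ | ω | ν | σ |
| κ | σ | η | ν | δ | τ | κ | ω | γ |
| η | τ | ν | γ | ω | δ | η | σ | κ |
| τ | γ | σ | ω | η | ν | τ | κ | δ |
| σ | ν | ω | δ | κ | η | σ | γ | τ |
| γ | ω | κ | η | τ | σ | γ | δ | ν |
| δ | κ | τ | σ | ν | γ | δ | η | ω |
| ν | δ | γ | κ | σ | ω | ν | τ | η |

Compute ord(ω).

4

The identity element is γ (its row matches the header).
ω^1 = ω
ω^2 = ω * ω = η
ω^3 = η * ω = τ
ω^4 = τ * ω = γ
The first power of ω equal to the identity is ω^4, so ord(ω) = 4.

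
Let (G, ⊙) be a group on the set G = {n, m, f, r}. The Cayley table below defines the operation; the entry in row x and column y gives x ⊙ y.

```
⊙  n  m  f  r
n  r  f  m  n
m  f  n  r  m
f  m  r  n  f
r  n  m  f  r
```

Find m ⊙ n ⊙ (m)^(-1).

n

The identity is r. In row m, the entry r sits in column f, so m^(-1) = f.
m ⊙ n = f
f ⊙ f = n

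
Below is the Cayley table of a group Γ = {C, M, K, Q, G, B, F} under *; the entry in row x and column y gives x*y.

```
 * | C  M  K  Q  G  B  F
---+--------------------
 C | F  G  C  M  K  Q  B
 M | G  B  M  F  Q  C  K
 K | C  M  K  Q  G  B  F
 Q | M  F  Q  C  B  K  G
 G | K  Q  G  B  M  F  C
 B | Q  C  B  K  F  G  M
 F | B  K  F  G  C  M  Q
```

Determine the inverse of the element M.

F

First locate the identity: row K matches the header, so K is the identity.
Scan row M for K: M*F = K. Hence M^(-1) = F.
(Structurally, Γ here is isomorphic to the cyclic group Z_7.)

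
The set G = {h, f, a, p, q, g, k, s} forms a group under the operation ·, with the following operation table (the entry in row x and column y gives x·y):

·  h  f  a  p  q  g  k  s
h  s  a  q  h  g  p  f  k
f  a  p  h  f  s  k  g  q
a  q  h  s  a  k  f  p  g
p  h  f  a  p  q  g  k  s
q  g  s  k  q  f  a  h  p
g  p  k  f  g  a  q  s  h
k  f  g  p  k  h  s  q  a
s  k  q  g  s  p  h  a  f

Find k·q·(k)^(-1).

q

The identity is p. In row k, the entry p sits in column a, so k^(-1) = a.
k·q = h
h·a = q
(Structurally, G here is isomorphic to the cyclic group Z_8.)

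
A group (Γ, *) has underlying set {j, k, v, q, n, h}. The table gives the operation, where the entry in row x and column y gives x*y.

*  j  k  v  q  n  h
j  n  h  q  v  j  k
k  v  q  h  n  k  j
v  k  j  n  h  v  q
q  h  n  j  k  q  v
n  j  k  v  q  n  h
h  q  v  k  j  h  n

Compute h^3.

h^1 = h
h^2 = h*h = n
h^3 = n*h = h

h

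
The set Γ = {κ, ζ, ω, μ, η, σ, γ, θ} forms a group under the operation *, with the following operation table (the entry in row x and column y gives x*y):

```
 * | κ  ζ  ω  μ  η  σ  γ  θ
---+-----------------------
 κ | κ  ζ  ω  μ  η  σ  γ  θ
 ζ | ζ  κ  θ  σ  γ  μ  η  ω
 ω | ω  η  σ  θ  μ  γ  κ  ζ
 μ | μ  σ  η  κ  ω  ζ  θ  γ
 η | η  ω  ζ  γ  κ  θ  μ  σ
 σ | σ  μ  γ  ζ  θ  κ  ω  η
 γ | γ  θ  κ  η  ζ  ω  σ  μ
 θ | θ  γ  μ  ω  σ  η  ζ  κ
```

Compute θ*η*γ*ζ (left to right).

θ*η = σ
σ*γ = ω
ω*ζ = η

η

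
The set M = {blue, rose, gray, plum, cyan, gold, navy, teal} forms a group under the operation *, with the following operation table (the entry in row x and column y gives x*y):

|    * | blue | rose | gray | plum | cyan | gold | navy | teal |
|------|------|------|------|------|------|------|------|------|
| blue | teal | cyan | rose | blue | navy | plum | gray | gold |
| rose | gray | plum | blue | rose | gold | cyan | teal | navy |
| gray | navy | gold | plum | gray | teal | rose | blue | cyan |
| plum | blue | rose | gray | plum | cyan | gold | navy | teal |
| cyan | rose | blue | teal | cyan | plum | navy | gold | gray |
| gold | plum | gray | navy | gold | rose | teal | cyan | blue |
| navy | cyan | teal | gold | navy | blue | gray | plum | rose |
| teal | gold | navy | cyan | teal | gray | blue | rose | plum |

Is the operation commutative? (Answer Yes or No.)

No

blue*gray = rose but gray*blue = navy.
Since blue and gray do not commute, M is not abelian.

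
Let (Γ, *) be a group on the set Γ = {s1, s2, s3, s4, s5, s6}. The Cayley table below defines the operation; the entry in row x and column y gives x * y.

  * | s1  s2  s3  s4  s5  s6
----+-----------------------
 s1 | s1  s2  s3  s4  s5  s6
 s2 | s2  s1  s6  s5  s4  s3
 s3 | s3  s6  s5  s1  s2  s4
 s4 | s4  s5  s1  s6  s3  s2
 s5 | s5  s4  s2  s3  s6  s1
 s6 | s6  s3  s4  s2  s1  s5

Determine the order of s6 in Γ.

3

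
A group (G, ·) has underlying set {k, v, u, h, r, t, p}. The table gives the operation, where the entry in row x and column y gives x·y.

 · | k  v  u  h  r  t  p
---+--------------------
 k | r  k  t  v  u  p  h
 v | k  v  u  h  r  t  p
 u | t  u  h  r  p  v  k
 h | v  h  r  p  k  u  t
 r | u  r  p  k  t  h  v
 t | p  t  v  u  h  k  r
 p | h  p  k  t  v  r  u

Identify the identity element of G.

v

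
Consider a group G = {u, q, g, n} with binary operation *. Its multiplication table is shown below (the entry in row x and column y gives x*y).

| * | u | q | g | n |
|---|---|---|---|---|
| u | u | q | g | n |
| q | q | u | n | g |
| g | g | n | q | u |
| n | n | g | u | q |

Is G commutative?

Yes

Check whether the table is symmetric across its main diagonal.
Every entry (row x, col y) equals the entry (row y, col x), so G is abelian.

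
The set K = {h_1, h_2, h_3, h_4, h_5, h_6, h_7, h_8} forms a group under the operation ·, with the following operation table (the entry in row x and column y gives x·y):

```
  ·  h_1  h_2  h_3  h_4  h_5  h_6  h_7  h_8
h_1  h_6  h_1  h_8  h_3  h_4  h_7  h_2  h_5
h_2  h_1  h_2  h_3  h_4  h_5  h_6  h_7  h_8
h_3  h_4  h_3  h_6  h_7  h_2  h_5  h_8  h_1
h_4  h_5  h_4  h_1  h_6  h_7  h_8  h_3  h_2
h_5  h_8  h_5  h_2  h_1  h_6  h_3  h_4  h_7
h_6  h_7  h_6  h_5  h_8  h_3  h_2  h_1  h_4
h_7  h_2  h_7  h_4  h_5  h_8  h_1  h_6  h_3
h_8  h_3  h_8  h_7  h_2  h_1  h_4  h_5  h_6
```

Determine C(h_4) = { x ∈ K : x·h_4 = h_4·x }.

{h_2, h_4, h_6, h_8}

Compare row h_4 with column h_4 entry by entry.
h_8·h_4 = h_2 = h_4·h_8, so h_8 commutes with h_4.
h_1·h_4 = h_3 but h_4·h_1 = h_5, so h_1 does not.
Collecting the elements that commute with h_4: C(h_4) = {h_2, h_4, h_6, h_8}.
(Structurally, K here is isomorphic to the quaternion group Q_8.)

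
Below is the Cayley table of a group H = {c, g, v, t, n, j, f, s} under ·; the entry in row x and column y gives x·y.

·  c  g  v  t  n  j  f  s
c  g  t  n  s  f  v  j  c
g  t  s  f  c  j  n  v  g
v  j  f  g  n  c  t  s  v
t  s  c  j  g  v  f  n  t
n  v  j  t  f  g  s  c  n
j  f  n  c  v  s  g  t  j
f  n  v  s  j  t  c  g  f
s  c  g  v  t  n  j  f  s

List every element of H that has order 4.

Identity is s. Compute the order of each non-identity element by repeated multiplication:
  c: c → g → t → s  (order 4)
  g: g → s  (order 2)
  v: v → g → f → s  (order 4)
  t: t → g → c → s  (order 4)
  n: n → g → j → s  (order 4)
  j: j → g → n → s  (order 4)
  f: f → g → v → s  (order 4)
Elements of order 4: {c, f, j, n, t, v}.

{c, f, j, n, t, v}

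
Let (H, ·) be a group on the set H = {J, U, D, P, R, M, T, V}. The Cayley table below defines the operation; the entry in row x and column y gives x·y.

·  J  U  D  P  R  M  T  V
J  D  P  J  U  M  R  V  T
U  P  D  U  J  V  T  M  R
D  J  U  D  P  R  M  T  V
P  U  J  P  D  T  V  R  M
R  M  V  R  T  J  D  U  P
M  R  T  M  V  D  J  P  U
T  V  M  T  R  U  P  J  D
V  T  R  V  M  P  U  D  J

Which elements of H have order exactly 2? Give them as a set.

Identity is D. Compute the order of each non-identity element by repeated multiplication:
  J: J → D  (order 2)
  U: U → D  (order 2)
  P: P → D  (order 2)
  R: R → J → M → D  (order 4)
  M: M → J → R → D  (order 4)
  T: T → J → V → D  (order 4)
  V: V → J → T → D  (order 4)
Elements of order 2: {J, P, U}.

{J, P, U}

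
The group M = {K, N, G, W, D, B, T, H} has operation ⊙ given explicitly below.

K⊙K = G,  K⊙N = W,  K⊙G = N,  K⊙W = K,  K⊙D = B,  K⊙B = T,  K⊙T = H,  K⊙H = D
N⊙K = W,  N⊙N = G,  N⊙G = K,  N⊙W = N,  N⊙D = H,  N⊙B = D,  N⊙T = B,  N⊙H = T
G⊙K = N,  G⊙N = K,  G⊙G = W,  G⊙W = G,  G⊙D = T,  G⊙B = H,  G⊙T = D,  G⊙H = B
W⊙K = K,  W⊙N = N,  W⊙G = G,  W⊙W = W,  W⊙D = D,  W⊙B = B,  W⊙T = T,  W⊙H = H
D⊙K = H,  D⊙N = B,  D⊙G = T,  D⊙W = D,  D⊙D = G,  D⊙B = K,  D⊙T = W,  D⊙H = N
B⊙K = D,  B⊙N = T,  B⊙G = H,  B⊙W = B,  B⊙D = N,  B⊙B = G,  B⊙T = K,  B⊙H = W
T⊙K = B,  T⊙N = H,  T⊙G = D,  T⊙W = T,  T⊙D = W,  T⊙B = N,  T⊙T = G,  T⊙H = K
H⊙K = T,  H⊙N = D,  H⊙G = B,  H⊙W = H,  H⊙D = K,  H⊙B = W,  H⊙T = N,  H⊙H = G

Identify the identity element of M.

W

The identity e satisfies e ⊙ x = x for all x, so its row in the table reproduces the column headers.
Row W reads: K, N, G, W, D, B, T, H — exactly the header order. So W is the identity.
(Structurally, M here is isomorphic to the quaternion group Q_8.)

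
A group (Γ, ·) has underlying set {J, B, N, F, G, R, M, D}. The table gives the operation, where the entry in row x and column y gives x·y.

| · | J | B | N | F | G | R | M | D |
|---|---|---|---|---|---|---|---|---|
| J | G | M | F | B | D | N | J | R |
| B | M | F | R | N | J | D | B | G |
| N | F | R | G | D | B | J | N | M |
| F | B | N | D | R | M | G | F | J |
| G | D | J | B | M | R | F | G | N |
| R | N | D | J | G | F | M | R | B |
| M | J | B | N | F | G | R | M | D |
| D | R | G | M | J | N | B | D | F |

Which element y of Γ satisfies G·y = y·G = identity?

First locate the identity: row M matches the header, so M is the identity.
Scan row G for M: G·F = M. Hence G^(-1) = F.

F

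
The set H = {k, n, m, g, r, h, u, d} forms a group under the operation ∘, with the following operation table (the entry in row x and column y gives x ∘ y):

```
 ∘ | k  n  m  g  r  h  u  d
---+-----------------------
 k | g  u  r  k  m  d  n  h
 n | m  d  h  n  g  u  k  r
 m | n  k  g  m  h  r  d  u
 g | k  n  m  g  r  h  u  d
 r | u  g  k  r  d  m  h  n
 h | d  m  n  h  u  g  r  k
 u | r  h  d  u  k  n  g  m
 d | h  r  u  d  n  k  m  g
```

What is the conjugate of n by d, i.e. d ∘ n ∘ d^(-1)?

The identity is g. In row d, the entry g sits in column d, so d^(-1) = d.
d ∘ n = r
r ∘ d = n

n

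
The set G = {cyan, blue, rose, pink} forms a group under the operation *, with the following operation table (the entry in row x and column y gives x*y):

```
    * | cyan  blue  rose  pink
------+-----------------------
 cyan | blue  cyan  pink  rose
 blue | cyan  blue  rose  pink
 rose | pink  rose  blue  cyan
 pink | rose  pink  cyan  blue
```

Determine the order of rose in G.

2

The identity element is blue (its row matches the header).
rose^1 = rose
rose^2 = rose*rose = blue
The first power of rose equal to the identity is rose^2, so ord(rose) = 2.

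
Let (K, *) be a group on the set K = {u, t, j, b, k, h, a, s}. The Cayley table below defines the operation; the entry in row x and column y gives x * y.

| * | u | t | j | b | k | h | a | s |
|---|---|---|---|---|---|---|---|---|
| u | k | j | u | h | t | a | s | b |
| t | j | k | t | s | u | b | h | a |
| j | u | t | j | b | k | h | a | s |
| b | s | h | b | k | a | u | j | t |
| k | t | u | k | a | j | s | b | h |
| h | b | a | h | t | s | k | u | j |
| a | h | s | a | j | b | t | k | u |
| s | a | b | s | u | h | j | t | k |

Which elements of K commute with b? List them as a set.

Compare row b with column b entry by entry.
a * b = j = b * a, so a commutes with b.
t * b = s but b * t = h, so t does not.
Collecting the elements that commute with b: C(b) = {a, b, j, k}.

{a, b, j, k}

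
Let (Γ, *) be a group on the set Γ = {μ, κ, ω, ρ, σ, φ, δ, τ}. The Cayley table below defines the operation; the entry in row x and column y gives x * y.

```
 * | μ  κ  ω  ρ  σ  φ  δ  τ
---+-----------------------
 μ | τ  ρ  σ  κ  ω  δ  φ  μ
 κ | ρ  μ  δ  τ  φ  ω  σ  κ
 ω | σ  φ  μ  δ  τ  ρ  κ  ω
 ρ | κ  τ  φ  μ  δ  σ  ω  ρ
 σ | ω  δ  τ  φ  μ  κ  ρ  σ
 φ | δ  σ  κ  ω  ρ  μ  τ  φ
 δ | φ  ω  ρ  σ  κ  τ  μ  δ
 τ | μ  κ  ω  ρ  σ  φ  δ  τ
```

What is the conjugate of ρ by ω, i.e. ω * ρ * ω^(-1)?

κ

The identity is τ. In row ω, the entry τ sits in column σ, so ω^(-1) = σ.
ω * ρ = δ
δ * σ = κ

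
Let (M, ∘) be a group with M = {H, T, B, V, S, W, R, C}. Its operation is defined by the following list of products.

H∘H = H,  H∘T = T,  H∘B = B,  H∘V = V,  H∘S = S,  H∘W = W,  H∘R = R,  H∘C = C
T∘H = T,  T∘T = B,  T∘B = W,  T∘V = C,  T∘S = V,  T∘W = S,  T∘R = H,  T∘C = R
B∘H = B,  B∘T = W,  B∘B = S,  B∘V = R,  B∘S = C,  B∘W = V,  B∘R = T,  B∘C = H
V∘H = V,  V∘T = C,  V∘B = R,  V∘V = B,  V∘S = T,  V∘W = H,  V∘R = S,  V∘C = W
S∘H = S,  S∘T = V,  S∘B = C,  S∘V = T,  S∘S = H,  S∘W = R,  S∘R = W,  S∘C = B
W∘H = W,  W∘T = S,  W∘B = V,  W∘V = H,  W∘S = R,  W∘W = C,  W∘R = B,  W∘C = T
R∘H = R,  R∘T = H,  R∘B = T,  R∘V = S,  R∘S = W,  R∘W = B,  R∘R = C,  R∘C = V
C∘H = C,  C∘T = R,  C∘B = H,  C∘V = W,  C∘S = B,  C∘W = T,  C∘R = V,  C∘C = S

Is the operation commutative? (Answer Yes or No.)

Check whether the table is symmetric across its main diagonal.
Every entry (row x, col y) equals the entry (row y, col x), so M is abelian.
(In fact M ≅ the cyclic group Z_8.)

Yes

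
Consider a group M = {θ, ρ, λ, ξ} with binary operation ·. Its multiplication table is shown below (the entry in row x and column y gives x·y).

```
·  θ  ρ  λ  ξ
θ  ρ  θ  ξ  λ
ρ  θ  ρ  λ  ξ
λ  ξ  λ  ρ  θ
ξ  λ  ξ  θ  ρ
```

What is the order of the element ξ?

2

The identity element is ρ (its row matches the header).
ξ^1 = ξ
ξ^2 = ξ·ξ = ρ
The first power of ξ equal to the identity is ξ^2, so ord(ξ) = 2.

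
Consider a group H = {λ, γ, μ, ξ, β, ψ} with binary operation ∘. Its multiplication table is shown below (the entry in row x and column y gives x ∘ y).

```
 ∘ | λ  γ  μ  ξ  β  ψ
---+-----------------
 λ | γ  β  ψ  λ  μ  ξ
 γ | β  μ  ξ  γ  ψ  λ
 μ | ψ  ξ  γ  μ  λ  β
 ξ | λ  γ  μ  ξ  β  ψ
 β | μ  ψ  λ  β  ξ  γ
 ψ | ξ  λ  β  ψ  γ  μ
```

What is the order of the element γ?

The identity element is ξ (its row matches the header).
γ^1 = γ
γ^2 = γ ∘ γ = μ
γ^3 = μ ∘ γ = ξ
The first power of γ equal to the identity is γ^3, so ord(γ) = 3.

3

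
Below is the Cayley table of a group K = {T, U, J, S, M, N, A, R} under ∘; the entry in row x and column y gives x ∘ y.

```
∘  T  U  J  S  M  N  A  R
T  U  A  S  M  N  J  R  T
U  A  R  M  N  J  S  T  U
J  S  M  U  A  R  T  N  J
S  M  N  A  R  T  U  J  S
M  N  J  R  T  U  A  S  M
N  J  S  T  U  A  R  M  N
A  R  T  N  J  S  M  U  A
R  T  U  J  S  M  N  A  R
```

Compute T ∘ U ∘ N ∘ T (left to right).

N

T ∘ U = A
A ∘ N = M
M ∘ T = N
(Structurally, K here is isomorphic to Z_2 x Z_4.)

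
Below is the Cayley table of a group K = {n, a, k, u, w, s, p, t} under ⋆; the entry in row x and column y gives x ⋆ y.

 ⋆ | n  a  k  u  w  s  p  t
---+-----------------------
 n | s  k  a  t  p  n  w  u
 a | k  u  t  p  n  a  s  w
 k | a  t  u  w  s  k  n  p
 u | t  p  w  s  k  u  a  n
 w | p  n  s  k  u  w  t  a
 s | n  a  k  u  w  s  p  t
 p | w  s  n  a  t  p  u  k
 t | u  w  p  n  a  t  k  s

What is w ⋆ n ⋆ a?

s

w ⋆ n = p
p ⋆ a = s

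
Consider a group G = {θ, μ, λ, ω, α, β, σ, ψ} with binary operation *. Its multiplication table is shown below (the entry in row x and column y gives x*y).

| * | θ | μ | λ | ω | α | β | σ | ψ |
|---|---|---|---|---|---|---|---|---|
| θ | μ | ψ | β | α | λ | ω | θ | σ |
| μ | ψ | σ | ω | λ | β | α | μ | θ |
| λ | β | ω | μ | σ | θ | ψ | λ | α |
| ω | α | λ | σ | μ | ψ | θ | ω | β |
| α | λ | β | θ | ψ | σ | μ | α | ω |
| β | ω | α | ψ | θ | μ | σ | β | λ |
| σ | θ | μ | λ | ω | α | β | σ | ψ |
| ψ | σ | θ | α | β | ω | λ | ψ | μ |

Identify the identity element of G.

The identity e satisfies e*x = x for all x, so its row in the table reproduces the column headers.
Row σ reads: θ, μ, λ, ω, α, β, σ, ψ — exactly the header order. So σ is the identity.

σ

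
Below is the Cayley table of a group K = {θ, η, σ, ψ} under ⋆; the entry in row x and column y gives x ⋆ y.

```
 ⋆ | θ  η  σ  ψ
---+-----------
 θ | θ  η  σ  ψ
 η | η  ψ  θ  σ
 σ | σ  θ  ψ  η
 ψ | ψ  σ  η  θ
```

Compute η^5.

η^1 = η
η^2 = η ⋆ η = ψ
η^3 = ψ ⋆ η = σ
η^4 = σ ⋆ η = θ
η^5 = θ ⋆ η = η

η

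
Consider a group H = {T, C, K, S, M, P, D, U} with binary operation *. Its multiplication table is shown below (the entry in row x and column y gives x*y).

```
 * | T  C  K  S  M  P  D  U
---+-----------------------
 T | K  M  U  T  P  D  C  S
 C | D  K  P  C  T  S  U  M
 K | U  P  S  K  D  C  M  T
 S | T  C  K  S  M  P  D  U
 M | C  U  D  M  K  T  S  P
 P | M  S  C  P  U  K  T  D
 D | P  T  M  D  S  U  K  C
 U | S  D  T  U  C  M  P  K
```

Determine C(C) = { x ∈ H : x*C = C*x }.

{C, K, P, S}

Compare row C with column C entry by entry.
K*C = P = C*K, so K commutes with C.
M*C = U but C*M = T, so M does not.
Collecting the elements that commute with C: C(C) = {C, K, P, S}.
(Structurally, H here is isomorphic to the quaternion group Q_8.)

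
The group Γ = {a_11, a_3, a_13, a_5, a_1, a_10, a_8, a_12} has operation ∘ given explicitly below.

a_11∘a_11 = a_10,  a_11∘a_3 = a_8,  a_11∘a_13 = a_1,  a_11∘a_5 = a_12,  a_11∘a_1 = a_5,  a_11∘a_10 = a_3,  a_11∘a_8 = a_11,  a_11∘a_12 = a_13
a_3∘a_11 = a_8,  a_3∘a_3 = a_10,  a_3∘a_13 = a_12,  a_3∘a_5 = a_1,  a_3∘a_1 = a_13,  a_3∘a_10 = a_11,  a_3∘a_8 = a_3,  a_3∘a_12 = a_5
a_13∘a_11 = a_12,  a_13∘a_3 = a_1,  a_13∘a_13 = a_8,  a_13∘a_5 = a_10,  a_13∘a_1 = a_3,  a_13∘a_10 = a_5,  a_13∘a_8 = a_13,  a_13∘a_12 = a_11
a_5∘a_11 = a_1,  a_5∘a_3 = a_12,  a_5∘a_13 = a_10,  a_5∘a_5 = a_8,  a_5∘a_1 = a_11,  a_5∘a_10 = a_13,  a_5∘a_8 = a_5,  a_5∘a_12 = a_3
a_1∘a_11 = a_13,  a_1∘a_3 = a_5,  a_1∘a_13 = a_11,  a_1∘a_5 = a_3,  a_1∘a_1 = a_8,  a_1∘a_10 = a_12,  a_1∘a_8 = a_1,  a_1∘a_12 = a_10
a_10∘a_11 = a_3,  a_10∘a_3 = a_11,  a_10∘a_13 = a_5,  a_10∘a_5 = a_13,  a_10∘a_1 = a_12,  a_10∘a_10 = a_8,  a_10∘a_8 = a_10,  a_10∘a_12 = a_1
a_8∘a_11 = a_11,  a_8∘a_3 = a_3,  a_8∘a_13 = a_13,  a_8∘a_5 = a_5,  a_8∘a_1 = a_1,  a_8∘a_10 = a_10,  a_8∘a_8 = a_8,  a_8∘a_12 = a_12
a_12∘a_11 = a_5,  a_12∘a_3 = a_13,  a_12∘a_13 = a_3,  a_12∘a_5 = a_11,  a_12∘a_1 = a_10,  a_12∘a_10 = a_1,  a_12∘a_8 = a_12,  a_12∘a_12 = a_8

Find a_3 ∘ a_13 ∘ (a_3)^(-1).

a_5

The identity is a_8. In row a_3, the entry a_8 sits in column a_11, so a_3^(-1) = a_11.
a_3 ∘ a_13 = a_12
a_12 ∘ a_11 = a_5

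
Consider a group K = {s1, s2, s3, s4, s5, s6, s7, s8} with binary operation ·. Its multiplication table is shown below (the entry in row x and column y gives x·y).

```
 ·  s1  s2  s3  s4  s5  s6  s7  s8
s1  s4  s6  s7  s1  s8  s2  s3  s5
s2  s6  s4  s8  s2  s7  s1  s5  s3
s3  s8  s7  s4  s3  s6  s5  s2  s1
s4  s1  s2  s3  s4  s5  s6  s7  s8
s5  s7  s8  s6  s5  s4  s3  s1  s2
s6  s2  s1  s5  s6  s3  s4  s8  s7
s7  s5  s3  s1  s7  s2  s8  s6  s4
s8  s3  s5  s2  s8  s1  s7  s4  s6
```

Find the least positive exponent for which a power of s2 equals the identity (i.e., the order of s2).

The identity element is s4 (its row matches the header).
s2^1 = s2
s2^2 = s2·s2 = s4
The first power of s2 equal to the identity is s2^2, so ord(s2) = 2.
(Structurally, K here is isomorphic to the dihedral group D_4.)

2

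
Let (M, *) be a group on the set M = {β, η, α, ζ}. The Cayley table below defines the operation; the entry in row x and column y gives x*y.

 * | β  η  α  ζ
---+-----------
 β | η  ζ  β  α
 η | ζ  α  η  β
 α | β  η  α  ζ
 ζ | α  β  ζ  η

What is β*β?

η

Read row β, column β: β*β = η.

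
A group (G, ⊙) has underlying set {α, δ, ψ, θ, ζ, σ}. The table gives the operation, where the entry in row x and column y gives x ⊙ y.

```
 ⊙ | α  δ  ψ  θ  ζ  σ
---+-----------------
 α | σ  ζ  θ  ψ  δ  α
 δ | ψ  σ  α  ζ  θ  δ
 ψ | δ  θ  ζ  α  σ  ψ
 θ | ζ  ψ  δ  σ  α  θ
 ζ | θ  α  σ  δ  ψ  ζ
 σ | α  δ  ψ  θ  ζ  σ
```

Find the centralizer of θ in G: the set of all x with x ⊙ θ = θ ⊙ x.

Compare row θ with column θ entry by entry.
δ ⊙ θ = ζ but θ ⊙ δ = ψ, so δ does not.
Collecting the elements that commute with θ: C(θ) = {θ, σ}.
(Structurally, G here is isomorphic to the symmetric group S_3.)

{θ, σ}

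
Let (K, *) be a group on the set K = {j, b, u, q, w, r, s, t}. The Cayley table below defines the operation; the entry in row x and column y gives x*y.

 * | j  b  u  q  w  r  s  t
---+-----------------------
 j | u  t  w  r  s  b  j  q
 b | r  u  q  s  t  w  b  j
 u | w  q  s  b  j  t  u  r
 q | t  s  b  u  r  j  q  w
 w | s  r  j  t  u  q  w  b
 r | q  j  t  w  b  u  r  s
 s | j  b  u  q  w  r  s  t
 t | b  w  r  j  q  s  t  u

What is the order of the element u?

2

The identity element is s (its row matches the header).
u^1 = u
u^2 = u*u = s
The first power of u equal to the identity is u^2, so ord(u) = 2.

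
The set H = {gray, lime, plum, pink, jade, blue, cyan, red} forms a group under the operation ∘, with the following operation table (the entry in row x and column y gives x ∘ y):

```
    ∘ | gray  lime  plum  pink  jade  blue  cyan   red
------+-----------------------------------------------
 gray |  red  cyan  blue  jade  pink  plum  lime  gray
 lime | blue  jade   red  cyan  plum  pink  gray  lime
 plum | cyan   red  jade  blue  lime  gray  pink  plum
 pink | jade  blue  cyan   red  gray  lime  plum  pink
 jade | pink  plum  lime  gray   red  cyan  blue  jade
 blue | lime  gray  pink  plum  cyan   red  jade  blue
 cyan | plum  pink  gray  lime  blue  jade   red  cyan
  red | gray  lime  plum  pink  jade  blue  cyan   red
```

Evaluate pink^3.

pink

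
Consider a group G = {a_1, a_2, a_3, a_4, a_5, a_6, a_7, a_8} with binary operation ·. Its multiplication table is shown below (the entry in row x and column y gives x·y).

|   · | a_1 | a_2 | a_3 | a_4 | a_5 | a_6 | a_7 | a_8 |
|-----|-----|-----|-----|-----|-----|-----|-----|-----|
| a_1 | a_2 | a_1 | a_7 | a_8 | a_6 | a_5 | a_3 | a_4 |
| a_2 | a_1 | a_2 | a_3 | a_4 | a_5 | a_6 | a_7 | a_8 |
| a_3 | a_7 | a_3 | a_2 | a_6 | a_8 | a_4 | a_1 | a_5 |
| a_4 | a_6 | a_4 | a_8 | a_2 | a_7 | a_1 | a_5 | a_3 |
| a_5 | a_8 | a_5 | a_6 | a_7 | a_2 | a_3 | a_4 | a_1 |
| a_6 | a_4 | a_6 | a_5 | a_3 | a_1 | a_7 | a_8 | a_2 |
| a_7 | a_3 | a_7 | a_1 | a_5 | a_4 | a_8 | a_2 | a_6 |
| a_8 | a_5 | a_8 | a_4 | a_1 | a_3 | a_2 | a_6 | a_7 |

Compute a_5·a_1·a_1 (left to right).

a_5·a_1 = a_8
a_8·a_1 = a_5

a_5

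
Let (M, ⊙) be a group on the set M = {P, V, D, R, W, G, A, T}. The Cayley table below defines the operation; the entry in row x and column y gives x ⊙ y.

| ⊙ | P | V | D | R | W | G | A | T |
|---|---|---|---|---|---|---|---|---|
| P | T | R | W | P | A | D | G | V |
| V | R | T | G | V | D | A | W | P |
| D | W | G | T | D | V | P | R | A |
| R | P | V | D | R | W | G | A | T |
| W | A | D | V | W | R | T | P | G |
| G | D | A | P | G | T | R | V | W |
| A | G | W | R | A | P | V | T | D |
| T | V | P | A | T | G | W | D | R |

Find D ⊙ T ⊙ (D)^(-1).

T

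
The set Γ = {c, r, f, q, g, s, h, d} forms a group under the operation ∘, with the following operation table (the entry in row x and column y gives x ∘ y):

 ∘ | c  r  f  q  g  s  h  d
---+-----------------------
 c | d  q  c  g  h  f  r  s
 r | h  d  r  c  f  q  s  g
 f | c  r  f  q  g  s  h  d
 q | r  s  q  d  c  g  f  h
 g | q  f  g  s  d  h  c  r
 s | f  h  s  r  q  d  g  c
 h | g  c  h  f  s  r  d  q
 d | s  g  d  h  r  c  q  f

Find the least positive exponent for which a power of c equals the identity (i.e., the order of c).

4

The identity element is f (its row matches the header).
c^1 = c
c^2 = c ∘ c = d
c^3 = d ∘ c = s
c^4 = s ∘ c = f
The first power of c equal to the identity is c^4, so ord(c) = 4.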